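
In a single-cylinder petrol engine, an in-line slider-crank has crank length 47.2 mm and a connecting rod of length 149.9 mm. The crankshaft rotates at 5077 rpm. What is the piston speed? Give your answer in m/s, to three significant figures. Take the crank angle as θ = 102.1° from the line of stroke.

ω = 2π·5077/60 = 531.7 rad/s
For an in-line slider-crank, x = r cosθ + √(L² − r² sin²θ), so v = −rω sinθ·[1 + r cosθ/√(L² − r² sin²θ)].
With r = 0.0472 m, L = 0.1499 m, θ = 102.1°: √(L² − r² sin²θ) = 0.14262 m.
v = −0.0472·531.7·0.97778·[1 + 0.0472·-0.20962/0.14262] = -22.835 m/s.
|v| = 22.835 m/s.

22.8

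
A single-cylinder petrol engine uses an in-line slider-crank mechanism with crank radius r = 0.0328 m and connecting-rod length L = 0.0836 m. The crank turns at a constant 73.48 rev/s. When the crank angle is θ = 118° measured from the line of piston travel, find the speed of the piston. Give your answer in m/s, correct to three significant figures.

10.7

ω = 2π·73.5 = 461.7 rad/s
For an in-line slider-crank, x = r cosθ + √(L² − r² sin²θ), so v = −rω sinθ·[1 + r cosθ/√(L² − r² sin²θ)].
With r = 0.0328 m, L = 0.0836 m, θ = 118°: √(L² − r² sin²θ) = 0.078423 m.
v = −0.0328·461.7·0.88295·[1 + 0.0328·-0.46947/0.078423] = -10.745 m/s.
|v| = 10.745 m/s.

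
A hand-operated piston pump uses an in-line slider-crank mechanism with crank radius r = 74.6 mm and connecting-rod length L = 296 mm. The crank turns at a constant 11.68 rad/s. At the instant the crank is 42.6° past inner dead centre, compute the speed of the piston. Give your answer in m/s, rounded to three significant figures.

ω = 11.68 rad/s
For an in-line slider-crank, x = r cosθ + √(L² − r² sin²θ), so v = −rω sinθ·[1 + r cosθ/√(L² − r² sin²θ)].
With r = 0.0746 m, L = 0.296 m, θ = 42.6°: √(L² − r² sin²θ) = 0.29166 m.
v = −0.0746·11.68·0.67688·[1 + 0.0746·0.73610/0.29166] = -0.70082 m/s.
|v| = 0.70082 m/s.

0.701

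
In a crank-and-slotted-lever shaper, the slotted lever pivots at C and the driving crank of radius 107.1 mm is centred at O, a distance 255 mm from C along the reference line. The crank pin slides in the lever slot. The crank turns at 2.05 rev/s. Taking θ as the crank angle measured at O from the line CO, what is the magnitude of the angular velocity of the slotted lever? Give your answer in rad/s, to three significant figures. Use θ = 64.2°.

ω = 12.88 rad/s (from 2.05 rev/s).
Crank pin A relative to C: A = (d + r cosθ, r sinθ); lever angle φ = atan2(r sinθ, d + r cosθ).
Differentiating tanφ: φ̇ = rω(d cosθ + r)/(d² + r² + 2dr cosθ).
d² + r² + 2dr cosθ = |CA|² = 0.100268 m²;  d cosθ + r = +0.21808 m.
|ω_lever| = |0.1071·12.88·+0.21808| / 0.100268 = 3.0004 rad/s.

3.00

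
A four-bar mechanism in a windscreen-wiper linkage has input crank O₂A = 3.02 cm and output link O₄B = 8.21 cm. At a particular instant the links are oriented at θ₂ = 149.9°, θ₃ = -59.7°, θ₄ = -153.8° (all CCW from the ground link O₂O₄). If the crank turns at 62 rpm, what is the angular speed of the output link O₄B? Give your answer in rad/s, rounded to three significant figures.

ω₂ = 6.493 rad/s (from 62 rpm).
Differentiating the loop-closure r₂e^{iθ₂}+r₃e^{iθ₃}=r₁+r₄e^{iθ₄} gives r₂ω₂e^{iθ₂}+r₃ω₃e^{iθ₃}=r₄ω₄e^{iθ₄}.
Eliminating the other unknown: ω₄ = r₂ω₂ sin(θ₂−θ₃) / [r₄ sin(θ₄−θ₃)].
Numerator sine = -0.49394; denominator sine = -0.99744.
Result = 0.0302·6.493·(-0.49394) / (0.0821·(-0.99744)) = +1.1827 rad/s; magnitude 1.1827 rad/s.

1.18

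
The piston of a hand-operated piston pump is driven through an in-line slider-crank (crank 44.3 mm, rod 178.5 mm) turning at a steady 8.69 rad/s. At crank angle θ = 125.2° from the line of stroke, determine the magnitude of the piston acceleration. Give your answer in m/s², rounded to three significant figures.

ω = 8.69 rad/s
x(θ) = r cosθ + √(L² − r² sin²θ); with ω constant, a = ω²·d²x/dθ².
d²x/dθ² = −r cosθ − r²(cos2θ)/√u − r⁴ sin²2θ/(4u^{3/2}),  u = L² − r² sin²θ = 0.0305518 m².
Substituting r = 0.0443 m, L = 0.1785 m, θ = 125.2°: d²x/dθ² = +0.029142 m.
a = ω²·d²x/dθ² = (8.69)²·(+0.029142) = +2.2007 m/s²;  |a| = 2.2007 m/s².

2.20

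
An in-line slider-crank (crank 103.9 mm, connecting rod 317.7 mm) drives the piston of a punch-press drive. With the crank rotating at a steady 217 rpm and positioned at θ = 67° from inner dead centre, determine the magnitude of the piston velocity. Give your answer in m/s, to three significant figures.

2.46

ω = 2π·217/60 = 22.72 rad/s
For an in-line slider-crank, x = r cosθ + √(L² − r² sin²θ), so v = −rω sinθ·[1 + r cosθ/√(L² − r² sin²θ)].
With r = 0.1039 m, L = 0.3177 m, θ = 67°: √(L² − r² sin²θ) = 0.30296 m.
v = −0.1039·22.72·0.92050·[1 + 0.1039·0.39073/0.30296] = -2.4646 m/s.
|v| = 2.4646 m/s.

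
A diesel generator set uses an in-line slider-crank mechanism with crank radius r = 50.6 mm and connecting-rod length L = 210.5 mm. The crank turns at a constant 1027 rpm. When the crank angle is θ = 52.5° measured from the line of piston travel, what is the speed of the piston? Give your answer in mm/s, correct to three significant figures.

4960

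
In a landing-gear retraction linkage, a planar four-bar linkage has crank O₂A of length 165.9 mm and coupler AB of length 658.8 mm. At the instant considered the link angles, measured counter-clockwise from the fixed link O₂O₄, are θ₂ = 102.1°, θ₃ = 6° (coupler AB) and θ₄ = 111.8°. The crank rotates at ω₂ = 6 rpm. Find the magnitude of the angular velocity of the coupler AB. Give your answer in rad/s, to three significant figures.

ω₂ = 0.6283 rad/s (from 6 rpm).
Differentiating the loop-closure r₂e^{iθ₂}+r₃e^{iθ₃}=r₁+r₄e^{iθ₄} gives r₂ω₂e^{iθ₂}+r₃ω₃e^{iθ₃}=r₄ω₄e^{iθ₄}.
Eliminating the other unknown: ω₃ = r₂ω₂ sin(θ₄−θ₂) / [r₃ sin(θ₃−θ₄)].
Numerator sine = +0.16849; denominator sine = -0.96222.
Result = 0.1659·0.6283·(+0.16849) / (0.6588·(-0.96222)) = -0.027706 rad/s; magnitude 0.027706 rad/s.

0.0277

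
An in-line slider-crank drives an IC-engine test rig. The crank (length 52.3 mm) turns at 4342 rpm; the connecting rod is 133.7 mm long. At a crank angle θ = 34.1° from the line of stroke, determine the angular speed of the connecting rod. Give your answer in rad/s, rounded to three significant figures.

151

ω = 454.7 rad/s (converted from 4342 rpm).
The rod makes angle φ with the slider axis where L sinφ = r sinθ; differentiating, L cosφ·φ̇ = r ω cosθ.
L cosφ = √(L² − r² sin²θ) = 0.13045 m.
|ω_rod| = r ω |cosθ| / √(L² − r² sin²θ) = 0.0523·454.7·0.82806/0.13045 = 150.96 rad/s.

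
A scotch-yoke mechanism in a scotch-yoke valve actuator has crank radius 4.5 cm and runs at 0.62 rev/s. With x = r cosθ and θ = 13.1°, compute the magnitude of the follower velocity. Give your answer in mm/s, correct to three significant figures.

ω = 3.896 rad/s (from 0.62 rev/s).
x = r cosθ ⇒ ẋ = −rω sinθ.
|v| = rω|sinθ| = 0.045·3.896·|sin 13.1°| = 0.039732 m/s = 39.732 mm/s.

39.7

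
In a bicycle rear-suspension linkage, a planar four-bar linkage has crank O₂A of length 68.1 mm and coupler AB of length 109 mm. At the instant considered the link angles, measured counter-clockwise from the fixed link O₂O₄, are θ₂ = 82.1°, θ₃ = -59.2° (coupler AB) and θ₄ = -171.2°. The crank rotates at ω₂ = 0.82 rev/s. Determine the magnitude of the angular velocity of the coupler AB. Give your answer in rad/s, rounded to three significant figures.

ω₂ = 5.152 rad/s (from 0.82 rev/s).
Differentiating the loop-closure r₂e^{iθ₂}+r₃e^{iθ₃}=r₁+r₄e^{iθ₄} gives r₂ω₂e^{iθ₂}+r₃ω₃e^{iθ₃}=r₄ω₄e^{iθ₄}.
Eliminating the other unknown: ω₃ = r₂ω₂ sin(θ₄−θ₂) / [r₃ sin(θ₃−θ₄)].
Numerator sine = +0.95782; denominator sine = +0.92718.
Result = 0.0681·5.152·(+0.95782) / (0.109·(+0.92718)) = +3.3253 rad/s; magnitude 3.3253 rad/s.

3.33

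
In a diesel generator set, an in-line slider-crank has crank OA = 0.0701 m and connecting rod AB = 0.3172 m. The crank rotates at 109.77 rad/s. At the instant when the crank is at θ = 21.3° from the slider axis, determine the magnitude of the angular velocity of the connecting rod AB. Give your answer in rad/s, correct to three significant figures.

ω = 109.8 rad/s
The rod makes angle φ with the slider axis where L sinφ = r sinθ; differentiating, L cosφ·φ̇ = r ω cosθ.
L cosφ = √(L² − r² sin²θ) = 0.31618 m.
|ω_rod| = r ω |cosθ| / √(L² − r² sin²θ) = 0.0701·109.8·0.93169/0.31618 = 22.675 rad/s.

22.7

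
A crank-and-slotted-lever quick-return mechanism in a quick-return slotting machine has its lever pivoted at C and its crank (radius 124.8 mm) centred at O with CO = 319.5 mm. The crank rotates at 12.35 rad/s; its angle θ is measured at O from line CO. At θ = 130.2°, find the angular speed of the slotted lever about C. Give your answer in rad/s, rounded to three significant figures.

1.90

ω = 12.35 rad/s
Crank pin A relative to C: A = (d + r cosθ, r sinθ); lever angle φ = atan2(r sinθ, d + r cosθ).
Differentiating tanφ: φ̇ = rω(d cosθ + r)/(d² + r² + 2dr cosθ).
d² + r² + 2dr cosθ = |CA|² = 0.0661818 m²;  d cosθ + r = -0.081424 m.
|ω_lever| = |0.1248·12.35·-0.081424| / 0.0661818 = 1.8962 rad/s.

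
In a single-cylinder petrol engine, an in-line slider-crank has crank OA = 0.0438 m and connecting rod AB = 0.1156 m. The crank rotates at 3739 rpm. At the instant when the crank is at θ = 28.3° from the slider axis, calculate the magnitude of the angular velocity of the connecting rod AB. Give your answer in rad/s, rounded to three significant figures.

ω = 391.5 rad/s (converted from 3739 rpm).
The rod makes angle φ with the slider axis where L sinφ = r sinθ; differentiating, L cosφ·φ̇ = r ω cosθ.
L cosφ = √(L² − r² sin²θ) = 0.11372 m.
|ω_rod| = r ω |cosθ| / √(L² − r² sin²θ) = 0.0438·391.5·0.88048/0.11372 = 132.78 rad/s.

133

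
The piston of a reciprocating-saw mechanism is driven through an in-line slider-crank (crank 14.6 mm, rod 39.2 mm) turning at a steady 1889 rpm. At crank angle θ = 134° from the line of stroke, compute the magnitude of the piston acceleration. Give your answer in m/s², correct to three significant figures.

ω = 2π·1889/60 = 197.8 rad/s
x(θ) = r cosθ + √(L² − r² sin²θ); with ω constant, a = ω²·d²x/dθ².
d²x/dθ² = −r cosθ − r²(cos2θ)/√u − r⁴ sin²2θ/(4u^{3/2}),  u = L² − r² sin²θ = 0.00142634 m².
Substituting r = 0.0146 m, L = 0.0392 m, θ = 134°: d²x/dθ² = +0.010128 m.
a = ω²·d²x/dθ² = (197.8)²·(+0.010128) = +396.33 m/s²;  |a| = 396.33 m/s².

396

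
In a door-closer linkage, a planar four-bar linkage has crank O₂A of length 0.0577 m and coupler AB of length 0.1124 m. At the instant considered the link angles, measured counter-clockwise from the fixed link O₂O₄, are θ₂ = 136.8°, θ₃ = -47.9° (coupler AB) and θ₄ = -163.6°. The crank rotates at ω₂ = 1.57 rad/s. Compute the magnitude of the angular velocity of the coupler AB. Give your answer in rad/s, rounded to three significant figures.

ω₂ = 1.57 rad/s
Differentiating the loop-closure r₂e^{iθ₂}+r₃e^{iθ₃}=r₁+r₄e^{iθ₄} gives r₂ω₂e^{iθ₂}+r₃ω₃e^{iθ₃}=r₄ω₄e^{iθ₄}.
Eliminating the other unknown: ω₃ = r₂ω₂ sin(θ₄−θ₂) / [r₃ sin(θ₃−θ₄)].
Numerator sine = +0.86251; denominator sine = +0.90108.
Result = 0.0577·1.57·(+0.86251) / (0.1124·(+0.90108)) = +0.77146 rad/s; magnitude 0.77146 rad/s.

0.771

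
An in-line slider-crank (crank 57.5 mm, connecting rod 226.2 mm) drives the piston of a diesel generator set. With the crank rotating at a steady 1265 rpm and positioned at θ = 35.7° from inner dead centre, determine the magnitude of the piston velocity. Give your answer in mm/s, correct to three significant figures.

ω = 2π·1265/60 = 132.5 rad/s
For an in-line slider-crank, x = r cosθ + √(L² − r² sin²θ), so v = −rω sinθ·[1 + r cosθ/√(L² − r² sin²θ)].
With r = 0.0575 m, L = 0.2262 m, θ = 35.7°: √(L² − r² sin²θ) = 0.2237 m.
v = −0.0575·132.5·0.58354·[1 + 0.0575·0.81208/0.2237] = -5.3727 m/s.
|v| = 5.3727 m/s = 5372.7 mm/s.

5370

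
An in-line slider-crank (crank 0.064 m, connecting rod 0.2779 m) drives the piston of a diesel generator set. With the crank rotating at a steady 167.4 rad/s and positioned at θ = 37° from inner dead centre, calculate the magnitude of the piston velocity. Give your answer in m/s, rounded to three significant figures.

ω = 167.4 rad/s
For an in-line slider-crank, x = r cosθ + √(L² − r² sin²θ), so v = −rω sinθ·[1 + r cosθ/√(L² − r² sin²θ)].
With r = 0.064 m, L = 0.2779 m, θ = 37°: √(L² − r² sin²θ) = 0.27522 m.
v = −0.064·167.4·0.60182·[1 + 0.064·0.79864/0.27522] = -7.645 m/s.
|v| = 7.645 m/s.

7.65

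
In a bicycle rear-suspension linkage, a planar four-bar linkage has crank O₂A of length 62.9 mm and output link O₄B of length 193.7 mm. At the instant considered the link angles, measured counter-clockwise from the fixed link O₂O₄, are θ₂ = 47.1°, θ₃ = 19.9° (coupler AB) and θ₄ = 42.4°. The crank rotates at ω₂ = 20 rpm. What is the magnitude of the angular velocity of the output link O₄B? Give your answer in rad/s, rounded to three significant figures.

0.812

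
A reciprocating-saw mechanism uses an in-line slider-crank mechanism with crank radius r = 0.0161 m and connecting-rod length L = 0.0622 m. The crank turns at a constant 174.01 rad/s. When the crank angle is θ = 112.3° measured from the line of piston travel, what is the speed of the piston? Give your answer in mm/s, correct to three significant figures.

ω = 174 rad/s
For an in-line slider-crank, x = r cosθ + √(L² − r² sin²θ), so v = −rω sinθ·[1 + r cosθ/√(L² − r² sin²θ)].
With r = 0.0161 m, L = 0.0622 m, θ = 112.3°: √(L² − r² sin²θ) = 0.06039 m.
v = −0.0161·174·0.92521·[1 + 0.0161·-0.37946/0.06039] = -2.3298 m/s.
|v| = 2.3298 m/s = 2329.8 mm/s.

2330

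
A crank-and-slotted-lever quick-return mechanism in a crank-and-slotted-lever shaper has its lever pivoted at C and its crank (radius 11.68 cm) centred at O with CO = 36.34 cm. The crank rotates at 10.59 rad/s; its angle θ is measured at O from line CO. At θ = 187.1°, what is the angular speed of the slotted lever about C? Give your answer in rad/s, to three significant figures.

4.91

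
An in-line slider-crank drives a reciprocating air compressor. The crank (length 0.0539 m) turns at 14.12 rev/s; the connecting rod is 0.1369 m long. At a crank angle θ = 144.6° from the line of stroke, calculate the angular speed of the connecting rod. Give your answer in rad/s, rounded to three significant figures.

ω = 88.72 rad/s (converted from 14.12 rev/s).
The rod makes angle φ with the slider axis where L sinφ = r sinθ; differentiating, L cosφ·φ̇ = r ω cosθ.
L cosφ = √(L² − r² sin²θ) = 0.13329 m.
|ω_rod| = r ω |cosθ| / √(L² − r² sin²θ) = 0.0539·88.72·0.81513/0.13329 = 29.243 rad/s.

29.2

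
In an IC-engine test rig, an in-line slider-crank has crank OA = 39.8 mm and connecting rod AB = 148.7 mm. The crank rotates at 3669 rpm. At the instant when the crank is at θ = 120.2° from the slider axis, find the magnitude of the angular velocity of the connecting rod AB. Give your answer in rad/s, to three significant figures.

53.2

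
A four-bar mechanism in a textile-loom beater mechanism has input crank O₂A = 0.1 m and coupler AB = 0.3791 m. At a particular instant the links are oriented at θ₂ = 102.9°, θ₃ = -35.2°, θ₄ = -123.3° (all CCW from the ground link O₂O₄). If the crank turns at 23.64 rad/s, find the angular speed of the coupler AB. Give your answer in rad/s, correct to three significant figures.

ω₂ = 23.64 rad/s
Differentiating the loop-closure r₂e^{iθ₂}+r₃e^{iθ₃}=r₁+r₄e^{iθ₄} gives r₂ω₂e^{iθ₂}+r₃ω₃e^{iθ₃}=r₄ω₄e^{iθ₄}.
Eliminating the other unknown: ω₃ = r₂ω₂ sin(θ₄−θ₂) / [r₃ sin(θ₃−θ₄)].
Numerator sine = +0.72176; denominator sine = +0.99945.
Result = 0.1·23.64·(+0.72176) / (0.3791·(+0.99945)) = +4.5032 rad/s; magnitude 4.5032 rad/s.

4.50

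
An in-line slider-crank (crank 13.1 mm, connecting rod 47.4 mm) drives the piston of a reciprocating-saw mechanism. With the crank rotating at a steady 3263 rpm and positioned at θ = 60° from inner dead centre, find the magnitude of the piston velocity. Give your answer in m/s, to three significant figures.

4.43

ω = 2π·3263/60 = 341.7 rad/s
For an in-line slider-crank, x = r cosθ + √(L² − r² sin²θ), so v = −rω sinθ·[1 + r cosθ/√(L² − r² sin²θ)].
With r = 0.0131 m, L = 0.0474 m, θ = 60°: √(L² − r² sin²θ) = 0.046022 m.
v = −0.0131·341.7·0.86603·[1 + 0.0131·0.50000/0.046022] = -4.4283 m/s.
|v| = 4.4283 m/s.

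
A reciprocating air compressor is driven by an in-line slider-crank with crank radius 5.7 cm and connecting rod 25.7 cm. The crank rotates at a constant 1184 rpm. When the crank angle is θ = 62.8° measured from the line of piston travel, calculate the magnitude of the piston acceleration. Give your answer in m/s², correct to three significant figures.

ω = 2π·1184/60 = 124 rad/s
x(θ) = r cosθ + √(L² − r² sin²θ); with ω constant, a = ω²·d²x/dθ².
d²x/dθ² = −r cosθ − r²(cos2θ)/√u − r⁴ sin²2θ/(4u^{3/2}),  u = L² − r² sin²θ = 0.0634788 m².
Substituting r = 0.057 m, L = 0.257 m, θ = 62.8°: d²x/dθ² = -0.018657 m.
a = ω²·d²x/dθ² = (124)²·(-0.018657) = -286.81 m/s²;  |a| = 286.81 m/s².

287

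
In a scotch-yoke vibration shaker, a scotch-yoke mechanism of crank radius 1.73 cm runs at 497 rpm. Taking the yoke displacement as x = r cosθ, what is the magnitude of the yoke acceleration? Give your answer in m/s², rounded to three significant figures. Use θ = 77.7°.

9.98

ω = 52.05 rad/s (from 497 rpm).
x = r cosθ ⇒ ẍ = −rω² cosθ (ω constant).
|a| = rω²|cosθ| = 0.0173·(52.05)²·|cos 77.7°| = 9.9829 m/s².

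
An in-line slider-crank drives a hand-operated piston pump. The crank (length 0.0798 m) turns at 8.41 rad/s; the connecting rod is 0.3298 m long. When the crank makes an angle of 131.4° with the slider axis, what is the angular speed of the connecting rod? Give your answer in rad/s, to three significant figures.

1.37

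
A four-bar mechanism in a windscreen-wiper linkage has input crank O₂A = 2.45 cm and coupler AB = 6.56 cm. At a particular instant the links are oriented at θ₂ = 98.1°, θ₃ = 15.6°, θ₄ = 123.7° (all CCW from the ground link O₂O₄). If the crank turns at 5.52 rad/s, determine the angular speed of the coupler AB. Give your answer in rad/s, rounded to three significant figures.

0.937

ω₂ = 5.52 rad/s
Differentiating the loop-closure r₂e^{iθ₂}+r₃e^{iθ₃}=r₁+r₄e^{iθ₄} gives r₂ω₂e^{iθ₂}+r₃ω₃e^{iθ₃}=r₄ω₄e^{iθ₄}.
Eliminating the other unknown: ω₃ = r₂ω₂ sin(θ₄−θ₂) / [r₃ sin(θ₃−θ₄)].
Numerator sine = +0.43209; denominator sine = -0.95052.
Result = 0.0245·5.52·(+0.43209) / (0.0656·(-0.95052)) = -0.93716 rad/s; magnitude 0.93716 rad/s.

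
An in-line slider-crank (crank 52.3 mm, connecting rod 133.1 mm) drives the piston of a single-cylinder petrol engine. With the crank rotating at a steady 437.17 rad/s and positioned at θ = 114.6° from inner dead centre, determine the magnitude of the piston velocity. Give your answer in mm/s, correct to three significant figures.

17100

ω = 437.2 rad/s
For an in-line slider-crank, x = r cosθ + √(L² − r² sin²θ), so v = −rω sinθ·[1 + r cosθ/√(L² − r² sin²θ)].
With r = 0.0523 m, L = 0.1331 m, θ = 114.6°: √(L² − r² sin²θ) = 0.12432 m.
v = −0.0523·437.2·0.90924·[1 + 0.0523·-0.41628/0.12432] = -17.148 m/s.
|v| = 17.148 m/s = 17148 mm/s.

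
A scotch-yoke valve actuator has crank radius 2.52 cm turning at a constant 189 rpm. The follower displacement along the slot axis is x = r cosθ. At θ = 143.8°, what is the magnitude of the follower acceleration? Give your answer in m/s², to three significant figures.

ω = 19.79 rad/s (from 189 rpm).
x = r cosθ ⇒ ẍ = −rω² cosθ (ω constant).
|a| = rω²|cosθ| = 0.0252·(19.79)²·|cos 143.8°| = 7.9659 m/s².

7.97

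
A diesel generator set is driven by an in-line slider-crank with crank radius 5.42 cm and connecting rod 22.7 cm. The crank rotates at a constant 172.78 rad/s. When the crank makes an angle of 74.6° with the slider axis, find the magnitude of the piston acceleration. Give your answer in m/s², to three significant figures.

90.2

ω = 172.8 rad/s
x(θ) = r cosθ + √(L² − r² sin²θ); with ω constant, a = ω²·d²x/dθ².
d²x/dθ² = −r cosθ − r²(cos2θ)/√u − r⁴ sin²2θ/(4u^{3/2}),  u = L² − r² sin²θ = 0.0487985 m².
Substituting r = 0.0542 m, L = 0.227 m, θ = 74.6°: d²x/dθ² = -0.0030229 m.
a = ω²·d²x/dθ² = (172.8)²·(-0.0030229) = -90.243 m/s²;  |a| = 90.243 m/s².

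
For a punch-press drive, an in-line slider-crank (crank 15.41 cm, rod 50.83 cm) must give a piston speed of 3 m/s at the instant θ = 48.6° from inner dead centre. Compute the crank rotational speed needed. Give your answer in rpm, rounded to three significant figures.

206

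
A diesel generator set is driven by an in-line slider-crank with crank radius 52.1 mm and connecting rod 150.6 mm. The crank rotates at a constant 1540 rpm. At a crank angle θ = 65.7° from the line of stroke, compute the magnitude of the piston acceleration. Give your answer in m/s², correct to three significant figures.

ω = 2π·1540/60 = 161.3 rad/s
x(θ) = r cosθ + √(L² − r² sin²θ); with ω constant, a = ω²·d²x/dθ².
d²x/dθ² = −r cosθ − r²(cos2θ)/√u − r⁴ sin²2θ/(4u^{3/2}),  u = L² − r² sin²θ = 0.0204256 m².
Substituting r = 0.0521 m, L = 0.1506 m, θ = 65.7°: d²x/dθ² = -0.0092348 m.
a = ω²·d²x/dθ² = (161.3)²·(-0.0092348) = -240.17 m/s²;  |a| = 240.17 m/s².

240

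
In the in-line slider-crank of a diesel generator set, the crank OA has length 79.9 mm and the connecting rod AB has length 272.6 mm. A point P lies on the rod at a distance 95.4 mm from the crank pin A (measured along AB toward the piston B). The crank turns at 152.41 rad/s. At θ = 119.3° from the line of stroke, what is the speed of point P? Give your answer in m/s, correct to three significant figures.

ω = 152.4 rad/s.  Crank-pin speed |V_A| = rω = 12.178 m/s, perpendicular to OA.
Rod angle: sinφ = −(r/L) sinθ ⇒ φ = -14.810°; ω_rod = −rω cosθ/√(L²−r²sin²θ) = +22.613 rad/s.
V_P = V_A + ω_rod × AP, with AP = 0.0954 m along the rod.
Components: V_Px = −rω sinθ − a·ω_rod·sinφ = -10.068 m/s;  V_Py = rω cosθ + a·ω_rod·cosφ = -3.8739 m/s.
|V_P| = √(V_Px² + V_Py²) = 10.788 m/s.

10.8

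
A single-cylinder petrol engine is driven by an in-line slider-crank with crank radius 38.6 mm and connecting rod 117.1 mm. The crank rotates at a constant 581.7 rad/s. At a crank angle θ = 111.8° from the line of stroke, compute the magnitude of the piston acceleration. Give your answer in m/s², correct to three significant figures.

ω = 581.7 rad/s
x(θ) = r cosθ + √(L² − r² sin²θ); with ω constant, a = ω²·d²x/dθ².
d²x/dθ² = −r cosθ − r²(cos2θ)/√u − r⁴ sin²2θ/(4u^{3/2}),  u = L² − r² sin²θ = 0.0124279 m².
Substituting r = 0.0386 m, L = 0.1171 m, θ = 111.8°: d²x/dθ² = +0.023823 m.
a = ω²·d²x/dθ² = (581.7)²·(+0.023823) = +8061.1 m/s²;  |a| = 8061.1 m/s².

8060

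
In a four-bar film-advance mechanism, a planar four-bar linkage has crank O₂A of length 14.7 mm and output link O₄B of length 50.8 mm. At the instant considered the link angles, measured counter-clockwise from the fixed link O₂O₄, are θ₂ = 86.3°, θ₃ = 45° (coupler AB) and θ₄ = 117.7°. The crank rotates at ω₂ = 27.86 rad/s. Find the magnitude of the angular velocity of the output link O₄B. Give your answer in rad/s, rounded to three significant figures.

5.57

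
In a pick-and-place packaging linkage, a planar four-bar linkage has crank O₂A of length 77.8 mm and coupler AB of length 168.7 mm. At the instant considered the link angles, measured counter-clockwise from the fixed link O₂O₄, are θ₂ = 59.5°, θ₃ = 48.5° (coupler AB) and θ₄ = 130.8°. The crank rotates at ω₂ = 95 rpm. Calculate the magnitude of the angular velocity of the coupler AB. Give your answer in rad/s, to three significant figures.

4.39

ω₂ = 9.948 rad/s (from 95 rpm).
Differentiating the loop-closure r₂e^{iθ₂}+r₃e^{iθ₃}=r₁+r₄e^{iθ₄} gives r₂ω₂e^{iθ₂}+r₃ω₃e^{iθ₃}=r₄ω₄e^{iθ₄}.
Eliminating the other unknown: ω₃ = r₂ω₂ sin(θ₄−θ₂) / [r₃ sin(θ₃−θ₄)].
Numerator sine = +0.94721; denominator sine = -0.99098.
Result = 0.0778·9.948·(+0.94721) / (0.1687·(-0.99098)) = -4.3853 rad/s; magnitude 4.3853 rad/s.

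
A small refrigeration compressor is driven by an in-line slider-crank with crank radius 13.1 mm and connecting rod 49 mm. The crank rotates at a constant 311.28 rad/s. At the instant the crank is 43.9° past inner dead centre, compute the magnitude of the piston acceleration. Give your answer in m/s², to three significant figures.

934

ω = 311.3 rad/s
x(θ) = r cosθ + √(L² − r² sin²θ); with ω constant, a = ω²·d²x/dθ².
d²x/dθ² = −r cosθ − r²(cos2θ)/√u − r⁴ sin²2θ/(4u^{3/2}),  u = L² − r² sin²θ = 0.00231849 m².
Substituting r = 0.0131 m, L = 0.049 m, θ = 43.9°: d²x/dθ² = -0.0096419 m.
a = ω²·d²x/dθ² = (311.3)²·(-0.0096419) = -934.25 m/s²;  |a| = 934.25 m/s².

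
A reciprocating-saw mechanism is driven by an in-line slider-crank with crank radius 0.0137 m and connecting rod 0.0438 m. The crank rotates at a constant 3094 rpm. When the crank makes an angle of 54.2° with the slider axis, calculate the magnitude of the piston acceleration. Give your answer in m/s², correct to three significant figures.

705

ω = 2π·3094/60 = 324 rad/s
x(θ) = r cosθ + √(L² − r² sin²θ); with ω constant, a = ω²·d²x/dθ².
d²x/dθ² = −r cosθ − r²(cos2θ)/√u − r⁴ sin²2θ/(4u^{3/2}),  u = L² − r² sin²θ = 0.00179497 m².
Substituting r = 0.0137 m, L = 0.0438 m, θ = 54.2°: d²x/dθ² = -0.0067198 m.
a = ω²·d²x/dθ² = (324)²·(-0.0067198) = -705.43 m/s²;  |a| = 705.43 m/s².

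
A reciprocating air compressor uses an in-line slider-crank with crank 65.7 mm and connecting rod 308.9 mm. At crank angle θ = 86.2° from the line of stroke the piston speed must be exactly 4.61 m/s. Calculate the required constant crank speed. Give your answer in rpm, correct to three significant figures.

662

For an in-line slider-crank, |v_piston| = rω|sinθ|·[1 + r cosθ/√(L² − r² sin²θ)].
With r = 0.0657 m, L = 0.3089 m, θ = 86.2°: the bracketed kinematic factor |dx/dθ| = 0.066501 m.
ω = v/|dx/dθ| = 4.61/0.066501 = 69.322 rad/s.
N = 60ω/(2π) = 661.98 rpm.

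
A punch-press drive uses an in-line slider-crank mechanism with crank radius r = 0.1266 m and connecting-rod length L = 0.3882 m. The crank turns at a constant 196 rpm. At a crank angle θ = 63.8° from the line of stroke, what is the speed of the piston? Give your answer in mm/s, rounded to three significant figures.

2680

ω = 2π·196/60 = 20.53 rad/s
For an in-line slider-crank, x = r cosθ + √(L² − r² sin²θ), so v = −rω sinθ·[1 + r cosθ/√(L² − r² sin²θ)].
With r = 0.1266 m, L = 0.3882 m, θ = 63.8°: √(L² − r² sin²θ) = 0.37121 m.
v = −0.1266·20.53·0.89726·[1 + 0.1266·0.44151/0.37121] = -2.6826 m/s.
|v| = 2.6826 m/s = 2682.6 mm/s.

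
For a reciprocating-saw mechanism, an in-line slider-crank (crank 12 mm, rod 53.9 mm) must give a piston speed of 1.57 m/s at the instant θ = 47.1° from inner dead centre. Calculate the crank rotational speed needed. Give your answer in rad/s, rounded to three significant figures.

155

For an in-line slider-crank, |v_piston| = rω|sinθ|·[1 + r cosθ/√(L² − r² sin²θ)].
With r = 0.012 m, L = 0.0539 m, θ = 47.1°: the bracketed kinematic factor |dx/dθ| = 0.010141 m.
ω = v/|dx/dθ| = 1.57/0.010141 = 154.82 rad/s.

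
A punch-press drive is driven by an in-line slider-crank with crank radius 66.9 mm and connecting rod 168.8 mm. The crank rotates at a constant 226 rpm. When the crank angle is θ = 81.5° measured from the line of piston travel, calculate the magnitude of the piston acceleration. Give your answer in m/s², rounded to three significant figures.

9.83

ω = 2π·226/60 = 23.67 rad/s
x(θ) = r cosθ + √(L² − r² sin²θ); with ω constant, a = ω²·d²x/dθ².
d²x/dθ² = −r cosθ − r²(cos2θ)/√u − r⁴ sin²2θ/(4u^{3/2}),  u = L² − r² sin²θ = 0.0241156 m².
Substituting r = 0.0669 m, L = 0.1688 m, θ = 81.5°: d²x/dθ² = +0.017559 m.
a = ω²·d²x/dθ² = (23.67)²·(+0.017559) = +9.8347 m/s²;  |a| = 9.8347 m/s².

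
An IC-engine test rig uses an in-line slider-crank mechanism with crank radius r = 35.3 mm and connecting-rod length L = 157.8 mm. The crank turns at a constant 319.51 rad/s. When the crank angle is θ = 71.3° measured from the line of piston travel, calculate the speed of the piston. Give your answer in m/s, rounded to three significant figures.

ω = 319.5 rad/s
For an in-line slider-crank, x = r cosθ + √(L² − r² sin²θ), so v = −rω sinθ·[1 + r cosθ/√(L² − r² sin²θ)].
With r = 0.0353 m, L = 0.1578 m, θ = 71.3°: √(L² − r² sin²θ) = 0.15422 m.
v = −0.0353·319.5·0.94721·[1 + 0.0353·0.32061/0.15422] = -11.467 m/s.
|v| = 11.467 m/s.

11.5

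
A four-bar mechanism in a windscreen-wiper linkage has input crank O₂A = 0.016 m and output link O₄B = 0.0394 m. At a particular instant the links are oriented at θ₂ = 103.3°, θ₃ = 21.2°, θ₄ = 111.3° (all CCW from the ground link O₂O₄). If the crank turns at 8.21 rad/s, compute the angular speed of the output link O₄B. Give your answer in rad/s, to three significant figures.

ω₂ = 8.21 rad/s
Differentiating the loop-closure r₂e^{iθ₂}+r₃e^{iθ₃}=r₁+r₄e^{iθ₄} gives r₂ω₂e^{iθ₂}+r₃ω₃e^{iθ₃}=r₄ω₄e^{iθ₄}.
Eliminating the other unknown: ω₄ = r₂ω₂ sin(θ₂−θ₃) / [r₄ sin(θ₄−θ₃)].
Numerator sine = +0.99051; denominator sine = +1.00000.
Result = 0.016·8.21·(+0.99051) / (0.0394·(+1.00000)) = +3.3024 rad/s; magnitude 3.3024 rad/s.

3.30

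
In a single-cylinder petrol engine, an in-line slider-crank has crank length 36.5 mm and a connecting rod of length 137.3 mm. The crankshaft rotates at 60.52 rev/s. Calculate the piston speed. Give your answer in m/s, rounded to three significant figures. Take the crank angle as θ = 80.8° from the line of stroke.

14.3

ω = 2π·60.5 = 380.3 rad/s
For an in-line slider-crank, x = r cosθ + √(L² − r² sin²θ), so v = −rω sinθ·[1 + r cosθ/√(L² − r² sin²θ)].
With r = 0.0365 m, L = 0.1373 m, θ = 80.8°: √(L² − r² sin²θ) = 0.13249 m.
v = −0.0365·380.3·0.98714·[1 + 0.0365·0.15988/0.13249] = -14.304 m/s.
|v| = 14.304 m/s.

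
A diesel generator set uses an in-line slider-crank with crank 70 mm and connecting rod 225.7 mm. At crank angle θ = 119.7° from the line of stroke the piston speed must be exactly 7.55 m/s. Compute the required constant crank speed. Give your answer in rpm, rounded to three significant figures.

1410

For an in-line slider-crank, |v_piston| = rω|sinθ|·[1 + r cosθ/√(L² − r² sin²θ)].
With r = 0.07 m, L = 0.2257 m, θ = 119.7°: the bracketed kinematic factor |dx/dθ| = 0.051102 m.
ω = v/|dx/dθ| = 7.55/0.051102 = 147.74 rad/s.
N = 60ω/(2π) = 1410.8 rpm.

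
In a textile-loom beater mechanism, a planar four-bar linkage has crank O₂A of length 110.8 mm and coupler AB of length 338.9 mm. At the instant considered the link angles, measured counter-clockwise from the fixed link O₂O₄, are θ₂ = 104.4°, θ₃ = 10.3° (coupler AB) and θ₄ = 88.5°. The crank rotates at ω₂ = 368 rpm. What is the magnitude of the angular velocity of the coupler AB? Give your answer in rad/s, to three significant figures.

3.53

ω₂ = 38.54 rad/s (from 368 rpm).
Differentiating the loop-closure r₂e^{iθ₂}+r₃e^{iθ₃}=r₁+r₄e^{iθ₄} gives r₂ω₂e^{iθ₂}+r₃ω₃e^{iθ₃}=r₄ω₄e^{iθ₄}.
Eliminating the other unknown: ω₃ = r₂ω₂ sin(θ₄−θ₂) / [r₃ sin(θ₃−θ₄)].
Numerator sine = -0.27396; denominator sine = -0.97887.
Result = 0.1108·38.54·(-0.27396) / (0.3389·(-0.97887)) = +3.5262 rad/s; magnitude 3.5262 rad/s.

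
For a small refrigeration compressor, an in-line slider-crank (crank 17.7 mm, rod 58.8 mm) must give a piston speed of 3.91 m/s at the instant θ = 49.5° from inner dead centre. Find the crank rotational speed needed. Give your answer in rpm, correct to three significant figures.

For an in-line slider-crank, |v_piston| = rω|sinθ|·[1 + r cosθ/√(L² − r² sin²θ)].
With r = 0.0177 m, L = 0.0588 m, θ = 49.5°: the bracketed kinematic factor |dx/dθ| = 0.016162 m.
ω = v/|dx/dθ| = 3.91/0.016162 = 241.92 rad/s.
N = 60ω/(2π) = 2310.2 rpm.

2310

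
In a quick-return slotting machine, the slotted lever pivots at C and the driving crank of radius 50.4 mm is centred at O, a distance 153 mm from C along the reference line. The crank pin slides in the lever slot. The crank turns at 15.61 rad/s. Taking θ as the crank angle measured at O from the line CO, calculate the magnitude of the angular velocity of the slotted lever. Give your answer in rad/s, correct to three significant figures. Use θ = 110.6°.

0.132

ω = 15.61 rad/s
Crank pin A relative to C: A = (d + r cosθ, r sinθ); lever angle φ = atan2(r sinθ, d + r cosθ).
Differentiating tanφ: φ̇ = rω(d cosθ + r)/(d² + r² + 2dr cosθ).
d² + r² + 2dr cosθ = |CA|² = 0.0205229 m²;  d cosθ + r = -0.0034318 m.
|ω_lever| = |0.0504·15.61·-0.0034318| / 0.0205229 = 0.13156 rad/s.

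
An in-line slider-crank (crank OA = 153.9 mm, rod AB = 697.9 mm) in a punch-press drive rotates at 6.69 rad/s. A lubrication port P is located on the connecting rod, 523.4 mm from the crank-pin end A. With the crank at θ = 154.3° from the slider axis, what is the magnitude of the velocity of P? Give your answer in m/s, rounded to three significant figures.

ω = 6.69 rad/s.  Crank-pin speed |V_A| = rω = 1.0296 m/s, perpendicular to OA.
Rod angle: sinφ = −(r/L) sinθ ⇒ φ = -5.488°; ω_rod = −rω cosθ/√(L²−r²sin²θ) = +1.3355 rad/s.
V_P = V_A + ω_rod × AP, with AP = 0.5234 m along the rod.
Components: V_Px = −rω sinθ − a·ω_rod·sinφ = -0.37965 m/s;  V_Py = rω cosθ + a·ω_rod·cosφ = -0.23197 m/s.
|V_P| = √(V_Px² + V_Py²) = 0.44491 m/s.

0.445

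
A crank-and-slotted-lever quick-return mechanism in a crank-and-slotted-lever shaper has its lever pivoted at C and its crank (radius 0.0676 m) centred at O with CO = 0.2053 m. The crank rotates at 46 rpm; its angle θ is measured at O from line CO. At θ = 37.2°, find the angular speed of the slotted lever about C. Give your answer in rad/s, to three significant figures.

1.09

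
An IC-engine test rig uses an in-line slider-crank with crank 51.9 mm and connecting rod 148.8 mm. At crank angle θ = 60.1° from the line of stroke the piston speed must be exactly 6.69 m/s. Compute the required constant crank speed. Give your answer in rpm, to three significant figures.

For an in-line slider-crank, |v_piston| = rω|sinθ|·[1 + r cosθ/√(L² − r² sin²θ)].
With r = 0.0519 m, L = 0.1488 m, θ = 60.1°: the bracketed kinematic factor |dx/dθ| = 0.053199 m.
ω = v/|dx/dθ| = 6.69/0.053199 = 125.75 rad/s.
N = 60ω/(2π) = 1200.9 rpm.

1200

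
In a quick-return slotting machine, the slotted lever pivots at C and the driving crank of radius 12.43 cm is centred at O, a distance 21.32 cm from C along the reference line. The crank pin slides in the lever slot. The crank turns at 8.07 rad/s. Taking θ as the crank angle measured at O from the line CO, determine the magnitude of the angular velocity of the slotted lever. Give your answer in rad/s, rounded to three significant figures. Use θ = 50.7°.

2.75

ω = 8.07 rad/s
Crank pin A relative to C: A = (d + r cosθ, r sinθ); lever angle φ = atan2(r sinθ, d + r cosθ).
Differentiating tanφ: φ̇ = rω(d cosθ + r)/(d² + r² + 2dr cosθ).
d² + r² + 2dr cosθ = |CA|² = 0.0944749 m²;  d cosθ + r = +0.25934 m.
|ω_lever| = |0.1243·8.07·+0.25934| / 0.0944749 = 2.7535 rad/s.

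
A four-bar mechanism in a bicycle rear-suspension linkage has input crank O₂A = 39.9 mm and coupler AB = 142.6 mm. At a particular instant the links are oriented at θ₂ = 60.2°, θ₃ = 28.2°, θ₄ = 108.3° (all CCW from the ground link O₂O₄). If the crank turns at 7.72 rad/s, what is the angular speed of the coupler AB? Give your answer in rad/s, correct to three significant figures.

1.63

ω₂ = 7.72 rad/s
Differentiating the loop-closure r₂e^{iθ₂}+r₃e^{iθ₃}=r₁+r₄e^{iθ₄} gives r₂ω₂e^{iθ₂}+r₃ω₃e^{iθ₃}=r₄ω₄e^{iθ₄}.
Eliminating the other unknown: ω₃ = r₂ω₂ sin(θ₄−θ₂) / [r₃ sin(θ₃−θ₄)].
Numerator sine = +0.74431; denominator sine = -0.98511.
Result = 0.0399·7.72·(+0.74431) / (0.1426·(-0.98511)) = -1.6321 rad/s; magnitude 1.6321 rad/s.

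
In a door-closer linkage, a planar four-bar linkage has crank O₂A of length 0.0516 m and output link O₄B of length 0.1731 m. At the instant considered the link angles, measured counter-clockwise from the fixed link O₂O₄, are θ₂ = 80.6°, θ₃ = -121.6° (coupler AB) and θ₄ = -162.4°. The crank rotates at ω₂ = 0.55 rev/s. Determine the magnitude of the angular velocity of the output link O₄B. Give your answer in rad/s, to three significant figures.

ω₂ = 3.456 rad/s (from 0.55 rev/s).
Differentiating the loop-closure r₂e^{iθ₂}+r₃e^{iθ₃}=r₁+r₄e^{iθ₄} gives r₂ω₂e^{iθ₂}+r₃ω₃e^{iθ₃}=r₄ω₄e^{iθ₄}.
Eliminating the other unknown: ω₄ = r₂ω₂ sin(θ₂−θ₃) / [r₄ sin(θ₄−θ₃)].
Numerator sine = -0.37784; denominator sine = -0.65342.
Result = 0.0516·3.456·(-0.37784) / (0.1731·(-0.65342)) = +0.59568 rad/s; magnitude 0.59568 rad/s.

0.596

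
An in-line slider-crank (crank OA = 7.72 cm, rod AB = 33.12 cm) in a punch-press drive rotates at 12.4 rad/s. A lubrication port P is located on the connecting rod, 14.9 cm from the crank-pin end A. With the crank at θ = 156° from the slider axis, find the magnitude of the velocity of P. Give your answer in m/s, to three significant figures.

0.596

ω = 12.4 rad/s.  Crank-pin speed |V_A| = rω = 0.95728 m/s, perpendicular to OA.
Rod angle: sinφ = −(r/L) sinθ ⇒ φ = -5.440°; ω_rod = −rω cosθ/√(L²−r²sin²θ) = +2.6524 rad/s.
V_P = V_A + ω_rod × AP, with AP = 0.149 m along the rod.
Components: V_Px = −rω sinθ − a·ω_rod·sinφ = -0.35189 m/s;  V_Py = rω cosθ + a·ω_rod·cosφ = -0.48109 m/s.
|V_P| = √(V_Px² + V_Py²) = 0.59605 m/s.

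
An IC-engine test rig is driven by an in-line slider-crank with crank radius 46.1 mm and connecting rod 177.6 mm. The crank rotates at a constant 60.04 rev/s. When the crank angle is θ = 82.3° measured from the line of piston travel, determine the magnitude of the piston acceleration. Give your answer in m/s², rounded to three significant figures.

818

ω = 2π·60 = 377.2 rad/s
x(θ) = r cosθ + √(L² − r² sin²θ); with ω constant, a = ω²·d²x/dθ².
d²x/dθ² = −r cosθ − r²(cos2θ)/√u − r⁴ sin²2θ/(4u^{3/2}),  u = L² − r² sin²θ = 0.0294547 m².
Substituting r = 0.0461 m, L = 0.1776 m, θ = 82.3°: d²x/dθ² = +0.0057458 m.
a = ω²·d²x/dθ² = (377.2)²·(+0.0057458) = +817.7 m/s²;  |a| = 817.7 m/s².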